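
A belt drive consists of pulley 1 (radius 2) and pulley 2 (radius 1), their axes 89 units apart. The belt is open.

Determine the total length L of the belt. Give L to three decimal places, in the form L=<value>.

open belt: β = asin((r2−r1)/C) = asin(-1/89) = -0.6438°
wrap1 = π − 2β = 181.2876°
wrap2 = π + 2β = 178.7124°
tangent length = C·cosβ = 88.9944
L = r1·wrap1 + r2·wrap2 + 2·C·cosβ = 2·3.1641 + 1·3.1191 + 2·88.9944 = 187.4360

L=187.436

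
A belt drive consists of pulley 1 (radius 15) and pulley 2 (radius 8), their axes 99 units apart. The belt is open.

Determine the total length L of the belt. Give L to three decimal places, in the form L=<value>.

L=270.752

open belt: β = asin((r2−r1)/C) = asin(-7/99) = -4.0546°
wrap1 = π − 2β = 188.1092°
wrap2 = π + 2β = 171.8908°
tangent length = C·cosβ = 98.7522
L = r1·wrap1 + r2·wrap2 + 2·C·cosβ = 15·3.2831 + 8·3.0001 + 2·98.7522 = 270.7518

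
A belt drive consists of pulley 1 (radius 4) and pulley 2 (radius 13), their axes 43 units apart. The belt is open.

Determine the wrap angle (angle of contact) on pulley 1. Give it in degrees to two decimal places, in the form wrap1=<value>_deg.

wrap1=155.84_deg

open belt: β = asin((r2−r1)/C) = asin(9/43) = 12.0815°
wrap1 = π − 2β = 155.8371°
wrap2 = π + 2β = 204.1629°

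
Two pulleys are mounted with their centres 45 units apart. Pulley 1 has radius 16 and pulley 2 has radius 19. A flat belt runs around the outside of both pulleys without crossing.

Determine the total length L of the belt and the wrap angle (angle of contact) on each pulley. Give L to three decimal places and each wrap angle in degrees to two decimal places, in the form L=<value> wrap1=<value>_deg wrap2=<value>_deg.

L=200.156 wrap1=172.35_deg wrap2=187.65_deg

open belt: β = asin((r2−r1)/C) = asin(3/45) = 3.8226°
wrap1 = π − 2β = 172.3549°
wrap2 = π + 2β = 187.6451°
tangent length = C·cosβ = 44.8999
L = r1·wrap1 + r2·wrap2 + 2·C·cosβ = 16·3.0082 + 19·3.2750 + 2·44.8999 = 200.1558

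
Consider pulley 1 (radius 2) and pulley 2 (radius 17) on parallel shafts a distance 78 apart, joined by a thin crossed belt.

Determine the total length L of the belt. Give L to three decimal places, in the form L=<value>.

crossed belt: β = asin((r1+r2)/C) = asin(19/78) = 14.0985°
wrap1 = wrap2 = π + 2β = 208.1970°
tangent length = C·cosβ = 75.6505
L = (r1+r2)·wrap + 2·C·cosβ = 19·3.6337 + 2·75.6505 = 220.3418

L=220.342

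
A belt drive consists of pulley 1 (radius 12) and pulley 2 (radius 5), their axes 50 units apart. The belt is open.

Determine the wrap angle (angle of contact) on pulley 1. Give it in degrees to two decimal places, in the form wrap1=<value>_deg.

open belt: β = asin((r2−r1)/C) = asin(-7/50) = -8.0478°
wrap1 = π − 2β = 196.0957°
wrap2 = π + 2β = 163.9043°

wrap1=196.10_deg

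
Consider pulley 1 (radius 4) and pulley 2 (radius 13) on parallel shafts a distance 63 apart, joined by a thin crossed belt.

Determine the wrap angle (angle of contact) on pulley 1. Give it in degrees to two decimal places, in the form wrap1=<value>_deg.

crossed belt: β = asin((r1+r2)/C) = asin(17/63) = 15.6548°
wrap1 = wrap2 = π + 2β = 211.3096°

wrap1=211.31_deg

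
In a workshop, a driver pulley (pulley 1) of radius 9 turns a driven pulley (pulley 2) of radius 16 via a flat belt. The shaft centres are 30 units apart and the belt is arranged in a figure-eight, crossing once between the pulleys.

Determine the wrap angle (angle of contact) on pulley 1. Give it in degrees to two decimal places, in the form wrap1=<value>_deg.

crossed belt: β = asin((r1+r2)/C) = asin(25/30) = 56.4427°
wrap1 = wrap2 = π + 2β = 292.8854°

wrap1=292.89_deg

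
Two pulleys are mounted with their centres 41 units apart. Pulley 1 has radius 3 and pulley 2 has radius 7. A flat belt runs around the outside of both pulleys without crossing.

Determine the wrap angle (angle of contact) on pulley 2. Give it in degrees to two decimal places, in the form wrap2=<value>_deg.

wrap2=191.20_deg

open belt: β = asin((r2−r1)/C) = asin(4/41) = 5.5987°
wrap1 = π − 2β = 168.8025°
wrap2 = π + 2β = 191.1975°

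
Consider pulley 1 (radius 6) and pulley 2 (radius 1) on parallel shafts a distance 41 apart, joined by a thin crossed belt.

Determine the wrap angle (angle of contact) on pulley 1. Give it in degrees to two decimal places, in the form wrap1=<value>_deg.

wrap1=199.66_deg

crossed belt: β = asin((r1+r2)/C) = asin(7/41) = 9.8304°
wrap1 = wrap2 = π + 2β = 199.6607°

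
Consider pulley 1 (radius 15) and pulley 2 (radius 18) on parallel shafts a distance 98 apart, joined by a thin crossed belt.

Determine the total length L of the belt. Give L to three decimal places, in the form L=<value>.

L=310.894

crossed belt: β = asin((r1+r2)/C) = asin(33/98) = 19.6781°
wrap1 = wrap2 = π + 2β = 219.3561°
tangent length = C·cosβ = 92.2768
L = (r1+r2)·wrap + 2·C·cosβ = 33·3.8285 + 2·92.2768 = 310.8936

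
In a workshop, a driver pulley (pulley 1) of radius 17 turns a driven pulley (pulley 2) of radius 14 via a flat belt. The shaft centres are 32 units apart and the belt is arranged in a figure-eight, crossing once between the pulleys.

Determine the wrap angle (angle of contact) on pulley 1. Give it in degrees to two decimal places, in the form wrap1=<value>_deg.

crossed belt: β = asin((r1+r2)/C) = asin(31/32) = 75.6385°
wrap1 = wrap2 = π + 2β = 331.2770°

wrap1=331.28_deg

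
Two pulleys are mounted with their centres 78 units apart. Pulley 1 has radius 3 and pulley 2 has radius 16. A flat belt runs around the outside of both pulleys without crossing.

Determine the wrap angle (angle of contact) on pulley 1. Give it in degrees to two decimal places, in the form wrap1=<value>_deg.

open belt: β = asin((r2−r1)/C) = asin(13/78) = 9.5941°
wrap1 = π − 2β = 160.8119°
wrap2 = π + 2β = 199.1881°

wrap1=160.81_deg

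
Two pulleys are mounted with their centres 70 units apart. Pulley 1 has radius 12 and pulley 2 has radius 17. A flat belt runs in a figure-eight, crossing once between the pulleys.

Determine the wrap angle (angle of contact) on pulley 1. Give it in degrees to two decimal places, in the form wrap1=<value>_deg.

wrap1=228.95_deg

crossed belt: β = asin((r1+r2)/C) = asin(29/70) = 24.4743°
wrap1 = wrap2 = π + 2β = 228.9487°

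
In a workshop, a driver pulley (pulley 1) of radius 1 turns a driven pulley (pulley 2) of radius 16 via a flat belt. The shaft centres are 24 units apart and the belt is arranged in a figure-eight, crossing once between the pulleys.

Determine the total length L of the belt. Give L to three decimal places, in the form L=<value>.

L=114.052

crossed belt: β = asin((r1+r2)/C) = asin(17/24) = 45.0995°
wrap1 = wrap2 = π + 2β = 270.1989°
tangent length = C·cosβ = 16.9411
L = (r1+r2)·wrap + 2·C·cosβ = 17·4.7159 + 2·16.9411 = 114.0518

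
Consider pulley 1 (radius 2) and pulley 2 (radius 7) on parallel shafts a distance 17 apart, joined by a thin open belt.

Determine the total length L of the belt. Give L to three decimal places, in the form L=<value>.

open belt: β = asin((r2−r1)/C) = asin(5/17) = 17.1046°
wrap1 = π − 2β = 145.7907°
wrap2 = π + 2β = 214.2093°
tangent length = C·cosβ = 16.2481
L = r1·wrap1 + r2·wrap2 + 2·C·cosβ = 2·2.5445 + 7·3.7387 + 2·16.2481 = 63.7558

L=63.756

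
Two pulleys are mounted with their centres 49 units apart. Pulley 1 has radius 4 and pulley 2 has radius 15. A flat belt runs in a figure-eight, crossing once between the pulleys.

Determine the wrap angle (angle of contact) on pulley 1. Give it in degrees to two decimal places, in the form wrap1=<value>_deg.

crossed belt: β = asin((r1+r2)/C) = asin(19/49) = 22.8149°
wrap1 = wrap2 = π + 2β = 225.6298°

wrap1=225.63_deg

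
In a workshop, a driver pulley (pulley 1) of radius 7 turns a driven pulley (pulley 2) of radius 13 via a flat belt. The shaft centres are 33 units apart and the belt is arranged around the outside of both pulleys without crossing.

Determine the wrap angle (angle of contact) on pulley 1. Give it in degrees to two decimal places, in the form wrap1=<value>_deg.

wrap1=159.05_deg

open belt: β = asin((r2−r1)/C) = asin(6/33) = 10.4757°
wrap1 = π − 2β = 159.0486°
wrap2 = π + 2β = 200.9514°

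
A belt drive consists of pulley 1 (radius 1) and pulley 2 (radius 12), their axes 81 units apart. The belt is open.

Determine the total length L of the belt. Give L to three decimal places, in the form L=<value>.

open belt: β = asin((r2−r1)/C) = asin(11/81) = 7.8050°
wrap1 = π − 2β = 164.3899°
wrap2 = π + 2β = 195.6101°
tangent length = C·cosβ = 80.2496
L = r1·wrap1 + r2·wrap2 + 2·C·cosβ = 1·2.8691 + 12·3.4140 + 2·80.2496 = 204.3368

L=204.337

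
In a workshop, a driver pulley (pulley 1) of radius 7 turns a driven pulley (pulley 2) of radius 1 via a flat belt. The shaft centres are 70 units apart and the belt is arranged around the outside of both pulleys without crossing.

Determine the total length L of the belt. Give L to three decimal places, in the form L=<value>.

L=165.647

open belt: β = asin((r2−r1)/C) = asin(-6/70) = -4.9171°
wrap1 = π − 2β = 189.8342°
wrap2 = π + 2β = 170.1658°
tangent length = C·cosβ = 69.7424
L = r1·wrap1 + r2·wrap2 + 2·C·cosβ = 7·3.3132 + 1·2.9700 + 2·69.7424 = 165.6473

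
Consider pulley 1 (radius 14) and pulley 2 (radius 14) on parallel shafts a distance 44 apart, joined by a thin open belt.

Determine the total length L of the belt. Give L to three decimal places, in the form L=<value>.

L=175.965

open belt: β = asin((r2−r1)/C) = asin(0/44) = 0.0000°
wrap1 = π − 2β = 180.0000°
wrap2 = π + 2β = 180.0000°
tangent length = C·cosβ = 44.0000
L = r1·wrap1 + r2·wrap2 + 2·C·cosβ = 14·3.1416 + 14·3.1416 + 2·44.0000 = 175.9646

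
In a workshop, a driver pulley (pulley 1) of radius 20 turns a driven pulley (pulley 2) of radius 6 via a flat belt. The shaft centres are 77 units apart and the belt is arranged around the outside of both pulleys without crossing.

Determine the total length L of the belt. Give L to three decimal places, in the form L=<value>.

L=238.234

open belt: β = asin((r2−r1)/C) = asin(-14/77) = -10.4757°
wrap1 = π − 2β = 200.9514°
wrap2 = π + 2β = 159.0486°
tangent length = C·cosβ = 75.7166
L = r1·wrap1 + r2·wrap2 + 2·C·cosβ = 20·3.5073 + 6·2.7759 + 2·75.7166 = 238.2339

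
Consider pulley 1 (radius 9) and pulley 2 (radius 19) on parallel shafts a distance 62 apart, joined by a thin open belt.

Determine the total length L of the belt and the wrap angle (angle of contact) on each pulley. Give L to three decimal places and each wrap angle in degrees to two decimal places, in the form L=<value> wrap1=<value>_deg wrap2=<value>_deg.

L=213.581 wrap1=161.44_deg wrap2=198.56_deg

open belt: β = asin((r2−r1)/C) = asin(10/62) = 9.2818°
wrap1 = π − 2β = 161.4364°
wrap2 = π + 2β = 198.5636°
tangent length = C·cosβ = 61.1882
L = r1·wrap1 + r2·wrap2 + 2·C·cosβ = 9·2.8176 + 19·3.4656 + 2·61.1882 = 213.5810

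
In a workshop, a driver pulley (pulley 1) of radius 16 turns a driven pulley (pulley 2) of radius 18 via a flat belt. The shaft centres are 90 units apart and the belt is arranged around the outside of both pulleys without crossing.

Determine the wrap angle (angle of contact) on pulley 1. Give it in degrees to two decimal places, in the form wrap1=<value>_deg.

open belt: β = asin((r2−r1)/C) = asin(2/90) = 1.2733°
wrap1 = π − 2β = 177.4533°
wrap2 = π + 2β = 182.5467°

wrap1=177.45_deg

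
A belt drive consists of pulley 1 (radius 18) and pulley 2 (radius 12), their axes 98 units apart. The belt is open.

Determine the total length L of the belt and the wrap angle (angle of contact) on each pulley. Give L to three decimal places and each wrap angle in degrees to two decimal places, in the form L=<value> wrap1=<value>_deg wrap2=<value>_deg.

open belt: β = asin((r2−r1)/C) = asin(-6/98) = -3.5101°
wrap1 = π − 2β = 187.0202°
wrap2 = π + 2β = 172.9798°
tangent length = C·cosβ = 97.8162
L = r1·wrap1 + r2·wrap2 + 2·C·cosβ = 18·3.2641 + 12·3.0191 + 2·97.8162 = 290.6152

L=290.615 wrap1=187.02_deg wrap2=172.98_deg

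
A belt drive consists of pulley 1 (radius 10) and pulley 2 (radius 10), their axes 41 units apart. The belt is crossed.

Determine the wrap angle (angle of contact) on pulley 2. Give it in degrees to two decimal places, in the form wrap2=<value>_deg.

wrap2=238.39_deg

crossed belt: β = asin((r1+r2)/C) = asin(20/41) = 29.1964°
wrap1 = wrap2 = π + 2β = 238.3928°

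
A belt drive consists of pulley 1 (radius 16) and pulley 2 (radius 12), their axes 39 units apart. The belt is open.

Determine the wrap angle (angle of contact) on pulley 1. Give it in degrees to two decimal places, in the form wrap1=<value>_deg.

open belt: β = asin((r2−r1)/C) = asin(-4/39) = -5.8868°
wrap1 = π − 2β = 191.7737°
wrap2 = π + 2β = 168.2263°

wrap1=191.77_deg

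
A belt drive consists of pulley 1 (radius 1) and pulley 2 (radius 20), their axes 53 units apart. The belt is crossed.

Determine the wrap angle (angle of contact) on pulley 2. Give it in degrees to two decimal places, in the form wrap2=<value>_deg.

wrap2=226.68_deg

crossed belt: β = asin((r1+r2)/C) = asin(21/53) = 23.3425°
wrap1 = wrap2 = π + 2β = 226.6850°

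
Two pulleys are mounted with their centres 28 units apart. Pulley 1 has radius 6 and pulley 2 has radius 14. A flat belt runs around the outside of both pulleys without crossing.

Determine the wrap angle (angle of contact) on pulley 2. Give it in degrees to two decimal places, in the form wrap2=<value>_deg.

open belt: β = asin((r2−r1)/C) = asin(8/28) = 16.6015°
wrap1 = π − 2β = 146.7969°
wrap2 = π + 2β = 213.2031°

wrap2=213.20_deg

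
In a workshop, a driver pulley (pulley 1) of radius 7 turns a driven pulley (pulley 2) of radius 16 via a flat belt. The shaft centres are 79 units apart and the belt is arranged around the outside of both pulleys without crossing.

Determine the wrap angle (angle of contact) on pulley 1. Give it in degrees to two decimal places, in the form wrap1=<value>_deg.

wrap1=166.92_deg

open belt: β = asin((r2−r1)/C) = asin(9/79) = 6.5416°
wrap1 = π − 2β = 166.9169°
wrap2 = π + 2β = 193.0831°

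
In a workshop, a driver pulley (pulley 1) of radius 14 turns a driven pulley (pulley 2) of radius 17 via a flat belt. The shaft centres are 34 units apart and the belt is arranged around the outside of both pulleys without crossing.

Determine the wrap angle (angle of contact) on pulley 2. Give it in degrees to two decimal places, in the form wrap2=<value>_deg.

wrap2=190.12_deg

open belt: β = asin((r2−r1)/C) = asin(3/34) = 5.0621°
wrap1 = π − 2β = 169.8758°
wrap2 = π + 2β = 190.1242°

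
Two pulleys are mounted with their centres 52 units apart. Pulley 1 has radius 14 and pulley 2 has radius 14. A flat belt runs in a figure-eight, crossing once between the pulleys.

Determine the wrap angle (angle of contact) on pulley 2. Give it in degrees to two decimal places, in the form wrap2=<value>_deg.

wrap2=245.16_deg

crossed belt: β = asin((r1+r2)/C) = asin(28/52) = 32.5790°
wrap1 = wrap2 = π + 2β = 245.1579°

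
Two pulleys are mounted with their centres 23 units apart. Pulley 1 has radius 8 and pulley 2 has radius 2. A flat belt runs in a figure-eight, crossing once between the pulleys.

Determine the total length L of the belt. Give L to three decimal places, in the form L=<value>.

crossed belt: β = asin((r1+r2)/C) = asin(10/23) = 25.7715°
wrap1 = wrap2 = π + 2β = 231.5429°
tangent length = C·cosβ = 20.7123
L = (r1+r2)·wrap + 2·C·cosβ = 10·4.0412 + 2·20.7123 = 81.8365

L=81.836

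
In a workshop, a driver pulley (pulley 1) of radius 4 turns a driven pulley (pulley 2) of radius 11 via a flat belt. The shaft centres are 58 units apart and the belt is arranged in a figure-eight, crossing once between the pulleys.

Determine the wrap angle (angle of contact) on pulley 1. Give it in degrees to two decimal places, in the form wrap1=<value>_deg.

wrap1=209.98_deg

crossed belt: β = asin((r1+r2)/C) = asin(15/58) = 14.9882°
wrap1 = wrap2 = π + 2β = 209.9765°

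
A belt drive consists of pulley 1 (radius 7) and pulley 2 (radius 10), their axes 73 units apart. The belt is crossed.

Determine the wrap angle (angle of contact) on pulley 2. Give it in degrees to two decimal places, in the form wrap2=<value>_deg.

wrap2=206.93_deg

crossed belt: β = asin((r1+r2)/C) = asin(17/73) = 13.4665°
wrap1 = wrap2 = π + 2β = 206.9330°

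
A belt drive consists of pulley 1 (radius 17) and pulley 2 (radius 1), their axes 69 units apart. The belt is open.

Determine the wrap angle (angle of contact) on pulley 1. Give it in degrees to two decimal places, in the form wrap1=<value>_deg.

wrap1=206.82_deg

open belt: β = asin((r2−r1)/C) = asin(-16/69) = -13.4080°
wrap1 = π − 2β = 206.8160°
wrap2 = π + 2β = 153.1840°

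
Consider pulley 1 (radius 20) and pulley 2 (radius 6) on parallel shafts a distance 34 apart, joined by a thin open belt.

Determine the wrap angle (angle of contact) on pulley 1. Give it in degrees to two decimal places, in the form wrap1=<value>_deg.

open belt: β = asin((r2−r1)/C) = asin(-14/34) = -24.3157°
wrap1 = π − 2β = 228.6315°
wrap2 = π + 2β = 131.3685°

wrap1=228.63_deg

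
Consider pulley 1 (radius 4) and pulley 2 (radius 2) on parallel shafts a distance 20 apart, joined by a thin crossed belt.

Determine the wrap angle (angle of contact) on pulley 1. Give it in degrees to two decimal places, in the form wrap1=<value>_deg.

crossed belt: β = asin((r1+r2)/C) = asin(6/20) = 17.4576°
wrap1 = wrap2 = π + 2β = 214.9152°

wrap1=214.92_deg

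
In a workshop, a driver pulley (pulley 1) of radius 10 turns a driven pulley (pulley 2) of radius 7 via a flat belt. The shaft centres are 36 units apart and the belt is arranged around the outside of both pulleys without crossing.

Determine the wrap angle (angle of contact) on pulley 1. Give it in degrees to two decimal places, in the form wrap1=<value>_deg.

open belt: β = asin((r2−r1)/C) = asin(-3/36) = -4.7802°
wrap1 = π − 2β = 189.5604°
wrap2 = π + 2β = 170.4396°

wrap1=189.56_deg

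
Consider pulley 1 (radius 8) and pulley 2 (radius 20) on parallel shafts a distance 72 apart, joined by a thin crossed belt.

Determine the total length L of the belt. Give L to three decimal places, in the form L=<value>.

crossed belt: β = asin((r1+r2)/C) = asin(28/72) = 22.8854°
wrap1 = wrap2 = π + 2β = 225.7708°
tangent length = C·cosβ = 66.3325
L = (r1+r2)·wrap + 2·C·cosβ = 28·3.9404 + 2·66.3325 = 242.9974

L=242.997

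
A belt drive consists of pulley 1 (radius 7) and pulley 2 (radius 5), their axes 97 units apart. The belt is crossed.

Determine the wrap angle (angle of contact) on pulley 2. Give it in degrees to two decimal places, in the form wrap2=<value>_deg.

wrap2=194.21_deg

crossed belt: β = asin((r1+r2)/C) = asin(12/97) = 7.1063°
wrap1 = wrap2 = π + 2β = 194.2127°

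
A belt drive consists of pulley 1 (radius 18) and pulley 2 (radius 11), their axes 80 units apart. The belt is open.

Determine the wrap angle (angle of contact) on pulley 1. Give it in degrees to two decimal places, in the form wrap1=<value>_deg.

open belt: β = asin((r2−r1)/C) = asin(-7/80) = -5.0198°
wrap1 = π − 2β = 190.0396°
wrap2 = π + 2β = 169.9604°

wrap1=190.04_deg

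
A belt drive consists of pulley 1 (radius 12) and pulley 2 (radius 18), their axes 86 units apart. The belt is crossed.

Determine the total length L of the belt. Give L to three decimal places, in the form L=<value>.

crossed belt: β = asin((r1+r2)/C) = asin(30/86) = 20.4162°
wrap1 = wrap2 = π + 2β = 220.8324°
tangent length = C·cosβ = 80.5978
L = (r1+r2)·wrap + 2·C·cosβ = 30·3.8543 + 2·80.5978 = 276.8231

L=276.823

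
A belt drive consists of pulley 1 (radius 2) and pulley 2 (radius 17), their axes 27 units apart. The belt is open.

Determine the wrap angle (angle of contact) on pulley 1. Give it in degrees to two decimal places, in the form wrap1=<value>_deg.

wrap1=112.50_deg

open belt: β = asin((r2−r1)/C) = asin(15/27) = 33.7490°
wrap1 = π − 2β = 112.5020°
wrap2 = π + 2β = 247.4980°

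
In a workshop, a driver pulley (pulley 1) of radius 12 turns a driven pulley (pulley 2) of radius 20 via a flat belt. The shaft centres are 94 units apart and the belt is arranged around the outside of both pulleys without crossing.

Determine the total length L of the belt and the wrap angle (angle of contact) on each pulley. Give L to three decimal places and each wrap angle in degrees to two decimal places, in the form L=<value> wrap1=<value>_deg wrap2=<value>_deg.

open belt: β = asin((r2−r1)/C) = asin(8/94) = 4.8821°
wrap1 = π − 2β = 170.2357°
wrap2 = π + 2β = 189.7643°
tangent length = C·cosβ = 93.6590
L = r1·wrap1 + r2·wrap2 + 2·C·cosβ = 12·2.9712 + 20·3.3120 + 2·93.6590 = 289.2122

L=289.212 wrap1=170.24_deg wrap2=189.76_deg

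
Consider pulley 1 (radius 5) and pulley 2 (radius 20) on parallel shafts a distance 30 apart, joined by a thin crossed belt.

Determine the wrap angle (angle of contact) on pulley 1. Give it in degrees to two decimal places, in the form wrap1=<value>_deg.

crossed belt: β = asin((r1+r2)/C) = asin(25/30) = 56.4427°
wrap1 = wrap2 = π + 2β = 292.8854°

wrap1=292.89_deg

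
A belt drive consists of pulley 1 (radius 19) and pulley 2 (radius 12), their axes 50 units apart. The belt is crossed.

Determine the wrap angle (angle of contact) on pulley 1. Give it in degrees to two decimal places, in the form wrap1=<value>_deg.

crossed belt: β = asin((r1+r2)/C) = asin(31/50) = 38.3161°
wrap1 = wrap2 = π + 2β = 256.6323°

wrap1=256.63_deg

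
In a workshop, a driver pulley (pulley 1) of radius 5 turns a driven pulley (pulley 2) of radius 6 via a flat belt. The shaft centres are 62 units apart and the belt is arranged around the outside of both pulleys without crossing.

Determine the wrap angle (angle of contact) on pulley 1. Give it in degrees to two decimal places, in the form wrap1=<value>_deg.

wrap1=178.15_deg

open belt: β = asin((r2−r1)/C) = asin(1/62) = 0.9242°
wrap1 = π − 2β = 178.1517°
wrap2 = π + 2β = 181.8483°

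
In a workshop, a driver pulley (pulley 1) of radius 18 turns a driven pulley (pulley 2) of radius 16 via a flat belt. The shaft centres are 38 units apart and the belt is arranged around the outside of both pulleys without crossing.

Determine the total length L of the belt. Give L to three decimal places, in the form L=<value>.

L=182.919

open belt: β = asin((r2−r1)/C) = asin(-2/38) = -3.0170°
wrap1 = π − 2β = 186.0339°
wrap2 = π + 2β = 173.9661°
tangent length = C·cosβ = 37.9473
L = r1·wrap1 + r2·wrap2 + 2·C·cosβ = 18·3.2469 + 16·3.0363 + 2·37.9473 = 182.9194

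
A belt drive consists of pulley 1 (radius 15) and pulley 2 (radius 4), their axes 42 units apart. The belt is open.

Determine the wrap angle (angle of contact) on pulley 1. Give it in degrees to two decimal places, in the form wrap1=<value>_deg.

wrap1=210.37_deg

open belt: β = asin((r2−r1)/C) = asin(-11/42) = -15.1831°
wrap1 = π − 2β = 210.3662°
wrap2 = π + 2β = 149.6338°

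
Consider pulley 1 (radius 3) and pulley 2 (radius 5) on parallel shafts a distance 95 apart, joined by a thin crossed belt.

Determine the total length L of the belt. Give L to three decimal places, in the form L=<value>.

L=215.807

crossed belt: β = asin((r1+r2)/C) = asin(8/95) = 4.8306°
wrap1 = wrap2 = π + 2β = 189.6613°
tangent length = C·cosβ = 94.6626
L = (r1+r2)·wrap + 2·C·cosβ = 8·3.3102 + 2·94.6626 = 215.8068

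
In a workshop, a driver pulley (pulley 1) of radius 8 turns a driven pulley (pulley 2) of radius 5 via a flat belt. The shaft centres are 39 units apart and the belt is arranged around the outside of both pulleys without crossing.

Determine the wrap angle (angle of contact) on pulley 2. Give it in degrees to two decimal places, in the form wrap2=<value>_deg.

open belt: β = asin((r2−r1)/C) = asin(-3/39) = -4.4117°
wrap1 = π − 2β = 188.8235°
wrap2 = π + 2β = 171.1765°

wrap2=171.18_deg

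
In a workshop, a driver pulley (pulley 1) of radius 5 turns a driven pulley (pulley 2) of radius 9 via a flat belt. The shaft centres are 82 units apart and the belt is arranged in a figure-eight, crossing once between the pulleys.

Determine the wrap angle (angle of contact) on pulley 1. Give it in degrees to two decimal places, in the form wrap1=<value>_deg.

crossed belt: β = asin((r1+r2)/C) = asin(14/82) = 9.8304°
wrap1 = wrap2 = π + 2β = 199.6607°

wrap1=199.66_deg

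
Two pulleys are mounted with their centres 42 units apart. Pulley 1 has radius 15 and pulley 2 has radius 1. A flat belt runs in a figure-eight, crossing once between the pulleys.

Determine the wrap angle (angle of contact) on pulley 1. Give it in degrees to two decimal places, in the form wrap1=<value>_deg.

crossed belt: β = asin((r1+r2)/C) = asin(16/42) = 22.3927°
wrap1 = wrap2 = π + 2β = 224.7854°

wrap1=224.79_deg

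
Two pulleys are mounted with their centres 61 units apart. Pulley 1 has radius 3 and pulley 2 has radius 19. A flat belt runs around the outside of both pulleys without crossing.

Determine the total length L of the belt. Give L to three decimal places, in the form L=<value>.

L=195.336

open belt: β = asin((r2−r1)/C) = asin(16/61) = 15.2063°
wrap1 = π − 2β = 149.5874°
wrap2 = π + 2β = 210.4126°
tangent length = C·cosβ = 58.8643
L = r1·wrap1 + r2·wrap2 + 2·C·cosβ = 3·2.6108 + 19·3.6724 + 2·58.8643 = 195.3363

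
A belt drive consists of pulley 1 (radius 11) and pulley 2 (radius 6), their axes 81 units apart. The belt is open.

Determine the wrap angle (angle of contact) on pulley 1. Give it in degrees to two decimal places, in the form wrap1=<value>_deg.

wrap1=187.08_deg

open belt: β = asin((r2−r1)/C) = asin(-5/81) = -3.5390°
wrap1 = π − 2β = 187.0781°
wrap2 = π + 2β = 172.9219°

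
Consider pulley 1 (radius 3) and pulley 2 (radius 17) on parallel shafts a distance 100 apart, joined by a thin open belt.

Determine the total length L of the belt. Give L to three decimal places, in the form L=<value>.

open belt: β = asin((r2−r1)/C) = asin(14/100) = 8.0478°
wrap1 = π − 2β = 163.9043°
wrap2 = π + 2β = 196.0957°
tangent length = C·cosβ = 99.0152
L = r1·wrap1 + r2·wrap2 + 2·C·cosβ = 3·2.8607 + 17·3.4225 + 2·99.0152 = 264.7951

L=264.795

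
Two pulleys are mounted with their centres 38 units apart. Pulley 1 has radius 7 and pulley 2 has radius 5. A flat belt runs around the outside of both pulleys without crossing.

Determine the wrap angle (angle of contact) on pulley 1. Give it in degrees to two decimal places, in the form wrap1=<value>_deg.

open belt: β = asin((r2−r1)/C) = asin(-2/38) = -3.0170°
wrap1 = π − 2β = 186.0339°
wrap2 = π + 2β = 173.9661°

wrap1=186.03_deg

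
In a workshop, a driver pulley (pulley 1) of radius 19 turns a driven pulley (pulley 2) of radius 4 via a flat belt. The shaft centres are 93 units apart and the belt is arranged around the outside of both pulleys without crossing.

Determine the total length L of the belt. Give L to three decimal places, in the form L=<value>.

open belt: β = asin((r2−r1)/C) = asin(-15/93) = -9.2818°
wrap1 = π − 2β = 198.5636°
wrap2 = π + 2β = 161.4364°
tangent length = C·cosβ = 91.7824
L = r1·wrap1 + r2·wrap2 + 2·C·cosβ = 19·3.4656 + 4·2.8176 + 2·91.7824 = 260.6813

L=260.681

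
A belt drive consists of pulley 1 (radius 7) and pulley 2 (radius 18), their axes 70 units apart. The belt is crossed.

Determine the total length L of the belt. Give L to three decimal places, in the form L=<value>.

L=227.567

crossed belt: β = asin((r1+r2)/C) = asin(25/70) = 20.9248°
wrap1 = wrap2 = π + 2β = 221.8497°
tangent length = C·cosβ = 65.3835
L = (r1+r2)·wrap + 2·C·cosβ = 25·3.8720 + 2·65.3835 = 227.5671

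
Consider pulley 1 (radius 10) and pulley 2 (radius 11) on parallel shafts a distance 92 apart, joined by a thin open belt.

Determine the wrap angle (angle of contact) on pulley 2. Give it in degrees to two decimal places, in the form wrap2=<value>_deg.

wrap2=181.25_deg

open belt: β = asin((r2−r1)/C) = asin(1/92) = 0.6228°
wrap1 = π − 2β = 178.7544°
wrap2 = π + 2β = 181.2456°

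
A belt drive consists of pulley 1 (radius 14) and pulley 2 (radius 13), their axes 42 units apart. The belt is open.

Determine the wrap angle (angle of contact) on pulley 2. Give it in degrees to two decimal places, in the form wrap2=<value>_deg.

open belt: β = asin((r2−r1)/C) = asin(-1/42) = -1.3643°
wrap1 = π − 2β = 182.7286°
wrap2 = π + 2β = 177.2714°

wrap2=177.27_deg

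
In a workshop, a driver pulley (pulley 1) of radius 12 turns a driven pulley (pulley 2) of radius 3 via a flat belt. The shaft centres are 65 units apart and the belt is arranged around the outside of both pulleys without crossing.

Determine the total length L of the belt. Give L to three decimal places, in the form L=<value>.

open belt: β = asin((r2−r1)/C) = asin(-9/65) = -7.9588°
wrap1 = π − 2β = 195.9177°
wrap2 = π + 2β = 164.0823°
tangent length = C·cosβ = 64.3739
L = r1·wrap1 + r2·wrap2 + 2·C·cosβ = 12·3.4194 + 3·2.8638 + 2·64.3739 = 178.3720

L=178.372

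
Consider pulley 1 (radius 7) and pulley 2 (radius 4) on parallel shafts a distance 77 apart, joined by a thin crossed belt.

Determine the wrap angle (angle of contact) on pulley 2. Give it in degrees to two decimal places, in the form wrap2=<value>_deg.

wrap2=196.43_deg

crossed belt: β = asin((r1+r2)/C) = asin(11/77) = 8.2132°
wrap1 = wrap2 = π + 2β = 196.4264°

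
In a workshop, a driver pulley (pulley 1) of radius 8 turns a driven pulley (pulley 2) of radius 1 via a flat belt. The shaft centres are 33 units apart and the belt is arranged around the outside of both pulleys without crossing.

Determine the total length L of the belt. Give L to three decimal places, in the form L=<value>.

open belt: β = asin((r2−r1)/C) = asin(-7/33) = -12.2467°
wrap1 = π − 2β = 204.4934°
wrap2 = π + 2β = 155.5066°
tangent length = C·cosβ = 32.2490
L = r1·wrap1 + r2·wrap2 + 2·C·cosβ = 8·3.5691 + 1·2.7141 + 2·32.2490 = 95.7648

L=95.765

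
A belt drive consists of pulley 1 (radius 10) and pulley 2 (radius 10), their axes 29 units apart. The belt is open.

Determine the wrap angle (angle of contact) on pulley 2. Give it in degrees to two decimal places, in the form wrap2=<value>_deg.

wrap2=180.00_deg

open belt: β = asin((r2−r1)/C) = asin(0/29) = 0.0000°
wrap1 = π − 2β = 180.0000°
wrap2 = π + 2β = 180.0000°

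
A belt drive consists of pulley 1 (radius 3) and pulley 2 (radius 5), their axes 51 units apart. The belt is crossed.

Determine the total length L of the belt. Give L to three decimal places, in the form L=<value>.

L=128.390

crossed belt: β = asin((r1+r2)/C) = asin(8/51) = 9.0248°
wrap1 = wrap2 = π + 2β = 198.0497°
tangent length = C·cosβ = 50.3686
L = (r1+r2)·wrap + 2·C·cosβ = 8·3.4566 + 2·50.3686 = 128.3902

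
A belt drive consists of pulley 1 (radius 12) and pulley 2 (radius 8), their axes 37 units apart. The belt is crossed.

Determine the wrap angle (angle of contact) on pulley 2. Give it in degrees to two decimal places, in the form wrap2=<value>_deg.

wrap2=245.44_deg

crossed belt: β = asin((r1+r2)/C) = asin(20/37) = 32.7204°
wrap1 = wrap2 = π + 2β = 245.4409°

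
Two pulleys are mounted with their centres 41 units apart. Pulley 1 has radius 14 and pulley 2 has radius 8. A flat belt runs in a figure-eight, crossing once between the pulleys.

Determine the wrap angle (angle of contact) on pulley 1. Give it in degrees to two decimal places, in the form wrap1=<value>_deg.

crossed belt: β = asin((r1+r2)/C) = asin(22/41) = 32.4515°
wrap1 = wrap2 = π + 2β = 244.9030°

wrap1=244.90_deg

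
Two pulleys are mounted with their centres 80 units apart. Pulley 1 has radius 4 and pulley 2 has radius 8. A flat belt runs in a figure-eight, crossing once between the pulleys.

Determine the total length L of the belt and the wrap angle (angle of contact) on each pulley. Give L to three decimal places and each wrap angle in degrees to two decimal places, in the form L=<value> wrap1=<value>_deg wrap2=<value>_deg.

crossed belt: β = asin((r1+r2)/C) = asin(12/80) = 8.6269°
wrap1 = wrap2 = π + 2β = 197.2539°
tangent length = C·cosβ = 79.0949
L = (r1+r2)·wrap + 2·C·cosβ = 12·3.4427 + 2·79.0949 = 199.5025

L=199.503 wrap1=197.25_deg wrap2=197.25_deg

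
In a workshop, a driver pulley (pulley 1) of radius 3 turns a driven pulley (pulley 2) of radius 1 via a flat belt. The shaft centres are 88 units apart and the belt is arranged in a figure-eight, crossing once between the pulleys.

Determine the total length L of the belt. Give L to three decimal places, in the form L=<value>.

L=188.748

crossed belt: β = asin((r1+r2)/C) = asin(4/88) = 2.6053°
wrap1 = wrap2 = π + 2β = 185.2105°
tangent length = C·cosβ = 87.9090
L = (r1+r2)·wrap + 2·C·cosβ = 4·3.2325 + 2·87.9090 = 188.7482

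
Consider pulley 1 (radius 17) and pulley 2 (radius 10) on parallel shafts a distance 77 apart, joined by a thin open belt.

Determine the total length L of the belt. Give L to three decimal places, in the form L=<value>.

L=239.460

open belt: β = asin((r2−r1)/C) = asin(-7/77) = -5.2159°
wrap1 = π − 2β = 190.4318°
wrap2 = π + 2β = 169.5682°
tangent length = C·cosβ = 76.6812
L = r1·wrap1 + r2·wrap2 + 2·C·cosβ = 17·3.3237 + 10·2.9595 + 2·76.6812 = 239.4598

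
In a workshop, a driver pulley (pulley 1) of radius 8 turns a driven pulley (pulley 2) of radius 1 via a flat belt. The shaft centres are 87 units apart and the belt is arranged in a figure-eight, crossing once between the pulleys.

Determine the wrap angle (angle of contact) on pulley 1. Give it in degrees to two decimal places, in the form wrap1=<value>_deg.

crossed belt: β = asin((r1+r2)/C) = asin(9/87) = 5.9378°
wrap1 = wrap2 = π + 2β = 191.8755°

wrap1=191.88_deg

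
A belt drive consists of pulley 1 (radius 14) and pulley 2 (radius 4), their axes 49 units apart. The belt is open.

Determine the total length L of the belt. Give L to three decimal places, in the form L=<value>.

L=156.597

open belt: β = asin((r2−r1)/C) = asin(-10/49) = -11.7757°
wrap1 = π − 2β = 203.5515°
wrap2 = π + 2β = 156.4485°
tangent length = C·cosβ = 47.9687
L = r1·wrap1 + r2·wrap2 + 2·C·cosβ = 14·3.5526 + 4·2.7305 + 2·47.9687 = 156.5967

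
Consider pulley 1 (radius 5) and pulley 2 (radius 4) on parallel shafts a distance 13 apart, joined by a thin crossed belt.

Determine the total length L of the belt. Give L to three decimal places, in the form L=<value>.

crossed belt: β = asin((r1+r2)/C) = asin(9/13) = 43.8131°
wrap1 = wrap2 = π + 2β = 267.6261°
tangent length = C·cosβ = 9.3808
L = (r1+r2)·wrap + 2·C·cosβ = 9·4.6710 + 2·9.3808 = 60.8003

L=60.800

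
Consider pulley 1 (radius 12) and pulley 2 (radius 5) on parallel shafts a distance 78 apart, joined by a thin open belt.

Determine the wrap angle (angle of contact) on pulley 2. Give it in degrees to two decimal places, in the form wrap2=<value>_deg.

open belt: β = asin((r2−r1)/C) = asin(-7/78) = -5.1489°
wrap1 = π − 2β = 190.2977°
wrap2 = π + 2β = 169.7023°

wrap2=169.70_deg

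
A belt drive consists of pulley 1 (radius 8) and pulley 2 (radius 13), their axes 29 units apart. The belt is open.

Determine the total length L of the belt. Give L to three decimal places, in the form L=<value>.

open belt: β = asin((r2−r1)/C) = asin(5/29) = 9.9282°
wrap1 = π − 2β = 160.1436°
wrap2 = π + 2β = 199.8564°
tangent length = C·cosβ = 28.5657
L = r1·wrap1 + r2·wrap2 + 2·C·cosβ = 8·2.7950 + 13·3.4882 + 2·28.5657 = 124.8377

L=124.838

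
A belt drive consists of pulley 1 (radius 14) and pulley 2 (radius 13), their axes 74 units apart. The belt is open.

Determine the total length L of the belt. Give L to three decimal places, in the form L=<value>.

L=232.837

open belt: β = asin((r2−r1)/C) = asin(-1/74) = -0.7743°
wrap1 = π − 2β = 181.5486°
wrap2 = π + 2β = 178.4514°
tangent length = C·cosβ = 73.9932
L = r1·wrap1 + r2·wrap2 + 2·C·cosβ = 14·3.1686 + 13·3.1146 + 2·73.9932 = 232.8365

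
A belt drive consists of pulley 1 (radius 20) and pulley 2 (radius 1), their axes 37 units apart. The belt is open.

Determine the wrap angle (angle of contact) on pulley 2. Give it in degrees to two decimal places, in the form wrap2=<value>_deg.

open belt: β = asin((r2−r1)/C) = asin(-19/37) = -30.8981°
wrap1 = π − 2β = 241.7963°
wrap2 = π + 2β = 118.2037°

wrap2=118.20_deg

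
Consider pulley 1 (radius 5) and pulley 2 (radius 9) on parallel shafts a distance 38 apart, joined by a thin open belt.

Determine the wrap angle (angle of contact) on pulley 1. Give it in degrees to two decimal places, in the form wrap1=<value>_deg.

wrap1=167.92_deg

open belt: β = asin((r2−r1)/C) = asin(4/38) = 6.0423°
wrap1 = π − 2β = 167.9153°
wrap2 = π + 2β = 192.0847°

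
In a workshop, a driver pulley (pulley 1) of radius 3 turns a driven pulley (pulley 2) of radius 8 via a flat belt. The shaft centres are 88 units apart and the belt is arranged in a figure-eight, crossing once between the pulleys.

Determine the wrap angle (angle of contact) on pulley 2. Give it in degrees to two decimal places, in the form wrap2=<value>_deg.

crossed belt: β = asin((r1+r2)/C) = asin(11/88) = 7.1808°
wrap1 = wrap2 = π + 2β = 194.3615°

wrap2=194.36_deg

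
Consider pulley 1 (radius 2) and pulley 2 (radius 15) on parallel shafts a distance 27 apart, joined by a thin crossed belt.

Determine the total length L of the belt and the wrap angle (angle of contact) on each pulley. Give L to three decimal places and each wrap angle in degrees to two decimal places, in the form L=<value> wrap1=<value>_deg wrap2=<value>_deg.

L=118.516 wrap1=258.05_deg wrap2=258.05_deg

crossed belt: β = asin((r1+r2)/C) = asin(17/27) = 39.0228°
wrap1 = wrap2 = π + 2β = 258.0456°
tangent length = C·cosβ = 20.9762
L = (r1+r2)·wrap + 2·C·cosβ = 17·4.5037 + 2·20.9762 = 118.5160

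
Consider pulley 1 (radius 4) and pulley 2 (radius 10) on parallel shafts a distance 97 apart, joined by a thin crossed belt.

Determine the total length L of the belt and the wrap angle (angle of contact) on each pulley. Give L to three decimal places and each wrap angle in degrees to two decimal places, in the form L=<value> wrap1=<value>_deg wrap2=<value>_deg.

L=240.006 wrap1=196.60_deg wrap2=196.60_deg

crossed belt: β = asin((r1+r2)/C) = asin(14/97) = 8.2985°
wrap1 = wrap2 = π + 2β = 196.5970°
tangent length = C·cosβ = 95.9844
L = (r1+r2)·wrap + 2·C·cosβ = 14·3.4313 + 2·95.9844 = 240.0064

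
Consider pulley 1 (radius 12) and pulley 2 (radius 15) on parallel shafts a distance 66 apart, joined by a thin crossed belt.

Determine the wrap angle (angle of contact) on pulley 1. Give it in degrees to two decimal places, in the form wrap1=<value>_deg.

wrap1=228.30_deg

crossed belt: β = asin((r1+r2)/C) = asin(27/66) = 24.1477°
wrap1 = wrap2 = π + 2β = 228.2955°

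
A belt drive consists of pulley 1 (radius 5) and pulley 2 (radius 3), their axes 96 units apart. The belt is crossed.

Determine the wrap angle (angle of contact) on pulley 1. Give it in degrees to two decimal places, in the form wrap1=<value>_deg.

wrap1=189.56_deg

crossed belt: β = asin((r1+r2)/C) = asin(8/96) = 4.7802°
wrap1 = wrap2 = π + 2β = 189.5604°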